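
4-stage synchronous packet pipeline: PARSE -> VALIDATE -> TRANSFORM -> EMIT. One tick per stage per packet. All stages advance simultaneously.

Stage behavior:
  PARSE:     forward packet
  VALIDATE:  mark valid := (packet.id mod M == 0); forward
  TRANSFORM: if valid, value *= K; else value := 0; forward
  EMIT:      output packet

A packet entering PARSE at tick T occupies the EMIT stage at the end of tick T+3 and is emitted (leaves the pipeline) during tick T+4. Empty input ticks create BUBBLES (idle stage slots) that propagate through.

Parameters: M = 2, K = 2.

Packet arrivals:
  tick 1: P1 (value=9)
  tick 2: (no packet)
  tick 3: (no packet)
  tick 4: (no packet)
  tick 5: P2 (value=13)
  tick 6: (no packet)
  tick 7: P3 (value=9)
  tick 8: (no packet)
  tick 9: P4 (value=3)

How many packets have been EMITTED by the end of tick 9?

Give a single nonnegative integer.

Tick 1: [PARSE:P1(v=9,ok=F), VALIDATE:-, TRANSFORM:-, EMIT:-] out:-; in:P1
Tick 2: [PARSE:-, VALIDATE:P1(v=9,ok=F), TRANSFORM:-, EMIT:-] out:-; in:-
Tick 3: [PARSE:-, VALIDATE:-, TRANSFORM:P1(v=0,ok=F), EMIT:-] out:-; in:-
Tick 4: [PARSE:-, VALIDATE:-, TRANSFORM:-, EMIT:P1(v=0,ok=F)] out:-; in:-
Tick 5: [PARSE:P2(v=13,ok=F), VALIDATE:-, TRANSFORM:-, EMIT:-] out:P1(v=0); in:P2
Tick 6: [PARSE:-, VALIDATE:P2(v=13,ok=T), TRANSFORM:-, EMIT:-] out:-; in:-
Tick 7: [PARSE:P3(v=9,ok=F), VALIDATE:-, TRANSFORM:P2(v=26,ok=T), EMIT:-] out:-; in:P3
Tick 8: [PARSE:-, VALIDATE:P3(v=9,ok=F), TRANSFORM:-, EMIT:P2(v=26,ok=T)] out:-; in:-
Tick 9: [PARSE:P4(v=3,ok=F), VALIDATE:-, TRANSFORM:P3(v=0,ok=F), EMIT:-] out:P2(v=26); in:P4
Emitted by tick 9: ['P1', 'P2']

Answer: 2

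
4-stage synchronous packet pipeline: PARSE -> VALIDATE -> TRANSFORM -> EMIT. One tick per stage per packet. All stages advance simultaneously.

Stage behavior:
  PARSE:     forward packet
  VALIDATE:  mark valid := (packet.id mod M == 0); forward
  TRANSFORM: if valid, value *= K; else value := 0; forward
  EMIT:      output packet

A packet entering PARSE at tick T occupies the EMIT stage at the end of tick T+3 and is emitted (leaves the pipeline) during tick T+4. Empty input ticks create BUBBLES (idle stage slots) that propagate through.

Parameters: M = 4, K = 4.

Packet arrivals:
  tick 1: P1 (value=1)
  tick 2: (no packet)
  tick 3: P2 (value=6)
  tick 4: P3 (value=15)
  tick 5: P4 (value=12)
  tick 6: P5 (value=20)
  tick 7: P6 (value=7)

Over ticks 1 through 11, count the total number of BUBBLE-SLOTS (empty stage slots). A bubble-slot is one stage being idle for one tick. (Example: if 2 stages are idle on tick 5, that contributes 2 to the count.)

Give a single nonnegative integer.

Tick 1: [PARSE:P1(v=1,ok=F), VALIDATE:-, TRANSFORM:-, EMIT:-] out:-; bubbles=3
Tick 2: [PARSE:-, VALIDATE:P1(v=1,ok=F), TRANSFORM:-, EMIT:-] out:-; bubbles=3
Tick 3: [PARSE:P2(v=6,ok=F), VALIDATE:-, TRANSFORM:P1(v=0,ok=F), EMIT:-] out:-; bubbles=2
Tick 4: [PARSE:P3(v=15,ok=F), VALIDATE:P2(v=6,ok=F), TRANSFORM:-, EMIT:P1(v=0,ok=F)] out:-; bubbles=1
Tick 5: [PARSE:P4(v=12,ok=F), VALIDATE:P3(v=15,ok=F), TRANSFORM:P2(v=0,ok=F), EMIT:-] out:P1(v=0); bubbles=1
Tick 6: [PARSE:P5(v=20,ok=F), VALIDATE:P4(v=12,ok=T), TRANSFORM:P3(v=0,ok=F), EMIT:P2(v=0,ok=F)] out:-; bubbles=0
Tick 7: [PARSE:P6(v=7,ok=F), VALIDATE:P5(v=20,ok=F), TRANSFORM:P4(v=48,ok=T), EMIT:P3(v=0,ok=F)] out:P2(v=0); bubbles=0
Tick 8: [PARSE:-, VALIDATE:P6(v=7,ok=F), TRANSFORM:P5(v=0,ok=F), EMIT:P4(v=48,ok=T)] out:P3(v=0); bubbles=1
Tick 9: [PARSE:-, VALIDATE:-, TRANSFORM:P6(v=0,ok=F), EMIT:P5(v=0,ok=F)] out:P4(v=48); bubbles=2
Tick 10: [PARSE:-, VALIDATE:-, TRANSFORM:-, EMIT:P6(v=0,ok=F)] out:P5(v=0); bubbles=3
Tick 11: [PARSE:-, VALIDATE:-, TRANSFORM:-, EMIT:-] out:P6(v=0); bubbles=4
Total bubble-slots: 20

Answer: 20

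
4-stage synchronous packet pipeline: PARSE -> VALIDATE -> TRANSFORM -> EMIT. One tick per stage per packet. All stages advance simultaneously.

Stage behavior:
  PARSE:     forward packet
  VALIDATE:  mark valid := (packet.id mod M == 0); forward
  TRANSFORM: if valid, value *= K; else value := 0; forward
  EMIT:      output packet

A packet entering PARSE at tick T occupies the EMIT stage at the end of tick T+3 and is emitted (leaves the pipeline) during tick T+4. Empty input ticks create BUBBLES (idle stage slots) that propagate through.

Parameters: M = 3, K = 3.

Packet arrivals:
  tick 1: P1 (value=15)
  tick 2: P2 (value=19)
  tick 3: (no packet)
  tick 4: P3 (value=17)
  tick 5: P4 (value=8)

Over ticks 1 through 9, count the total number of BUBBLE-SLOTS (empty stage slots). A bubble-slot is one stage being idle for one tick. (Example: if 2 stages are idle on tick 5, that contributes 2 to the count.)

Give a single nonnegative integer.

Tick 1: [PARSE:P1(v=15,ok=F), VALIDATE:-, TRANSFORM:-, EMIT:-] out:-; bubbles=3
Tick 2: [PARSE:P2(v=19,ok=F), VALIDATE:P1(v=15,ok=F), TRANSFORM:-, EMIT:-] out:-; bubbles=2
Tick 3: [PARSE:-, VALIDATE:P2(v=19,ok=F), TRANSFORM:P1(v=0,ok=F), EMIT:-] out:-; bubbles=2
Tick 4: [PARSE:P3(v=17,ok=F), VALIDATE:-, TRANSFORM:P2(v=0,ok=F), EMIT:P1(v=0,ok=F)] out:-; bubbles=1
Tick 5: [PARSE:P4(v=8,ok=F), VALIDATE:P3(v=17,ok=T), TRANSFORM:-, EMIT:P2(v=0,ok=F)] out:P1(v=0); bubbles=1
Tick 6: [PARSE:-, VALIDATE:P4(v=8,ok=F), TRANSFORM:P3(v=51,ok=T), EMIT:-] out:P2(v=0); bubbles=2
Tick 7: [PARSE:-, VALIDATE:-, TRANSFORM:P4(v=0,ok=F), EMIT:P3(v=51,ok=T)] out:-; bubbles=2
Tick 8: [PARSE:-, VALIDATE:-, TRANSFORM:-, EMIT:P4(v=0,ok=F)] out:P3(v=51); bubbles=3
Tick 9: [PARSE:-, VALIDATE:-, TRANSFORM:-, EMIT:-] out:P4(v=0); bubbles=4
Total bubble-slots: 20

Answer: 20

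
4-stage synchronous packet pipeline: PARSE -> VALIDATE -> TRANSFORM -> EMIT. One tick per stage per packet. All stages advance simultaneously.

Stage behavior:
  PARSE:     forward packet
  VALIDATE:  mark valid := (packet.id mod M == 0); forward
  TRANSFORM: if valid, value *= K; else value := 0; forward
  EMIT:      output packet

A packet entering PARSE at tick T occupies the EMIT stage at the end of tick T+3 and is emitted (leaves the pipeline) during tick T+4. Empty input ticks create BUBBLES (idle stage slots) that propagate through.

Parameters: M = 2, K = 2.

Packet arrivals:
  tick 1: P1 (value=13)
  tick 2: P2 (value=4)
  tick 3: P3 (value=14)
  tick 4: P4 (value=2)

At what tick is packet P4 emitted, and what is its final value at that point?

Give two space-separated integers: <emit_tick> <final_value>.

Tick 1: [PARSE:P1(v=13,ok=F), VALIDATE:-, TRANSFORM:-, EMIT:-] out:-; in:P1
Tick 2: [PARSE:P2(v=4,ok=F), VALIDATE:P1(v=13,ok=F), TRANSFORM:-, EMIT:-] out:-; in:P2
Tick 3: [PARSE:P3(v=14,ok=F), VALIDATE:P2(v=4,ok=T), TRANSFORM:P1(v=0,ok=F), EMIT:-] out:-; in:P3
Tick 4: [PARSE:P4(v=2,ok=F), VALIDATE:P3(v=14,ok=F), TRANSFORM:P2(v=8,ok=T), EMIT:P1(v=0,ok=F)] out:-; in:P4
Tick 5: [PARSE:-, VALIDATE:P4(v=2,ok=T), TRANSFORM:P3(v=0,ok=F), EMIT:P2(v=8,ok=T)] out:P1(v=0); in:-
Tick 6: [PARSE:-, VALIDATE:-, TRANSFORM:P4(v=4,ok=T), EMIT:P3(v=0,ok=F)] out:P2(v=8); in:-
Tick 7: [PARSE:-, VALIDATE:-, TRANSFORM:-, EMIT:P4(v=4,ok=T)] out:P3(v=0); in:-
Tick 8: [PARSE:-, VALIDATE:-, TRANSFORM:-, EMIT:-] out:P4(v=4); in:-
P4: arrives tick 4, valid=True (id=4, id%2=0), emit tick 8, final value 4

Answer: 8 4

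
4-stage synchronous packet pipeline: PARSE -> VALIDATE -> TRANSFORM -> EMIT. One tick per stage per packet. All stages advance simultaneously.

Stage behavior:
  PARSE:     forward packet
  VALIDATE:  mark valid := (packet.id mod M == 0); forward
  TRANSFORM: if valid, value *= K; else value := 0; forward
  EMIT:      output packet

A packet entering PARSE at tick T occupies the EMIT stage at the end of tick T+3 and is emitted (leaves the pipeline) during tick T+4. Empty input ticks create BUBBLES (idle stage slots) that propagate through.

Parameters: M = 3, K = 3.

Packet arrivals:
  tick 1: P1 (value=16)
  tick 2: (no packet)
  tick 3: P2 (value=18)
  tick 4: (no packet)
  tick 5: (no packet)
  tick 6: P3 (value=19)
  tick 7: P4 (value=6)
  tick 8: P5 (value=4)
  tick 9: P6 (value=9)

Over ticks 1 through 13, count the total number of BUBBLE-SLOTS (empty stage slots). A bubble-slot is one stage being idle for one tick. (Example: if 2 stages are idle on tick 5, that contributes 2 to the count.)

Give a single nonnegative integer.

Answer: 28

Derivation:
Tick 1: [PARSE:P1(v=16,ok=F), VALIDATE:-, TRANSFORM:-, EMIT:-] out:-; bubbles=3
Tick 2: [PARSE:-, VALIDATE:P1(v=16,ok=F), TRANSFORM:-, EMIT:-] out:-; bubbles=3
Tick 3: [PARSE:P2(v=18,ok=F), VALIDATE:-, TRANSFORM:P1(v=0,ok=F), EMIT:-] out:-; bubbles=2
Tick 4: [PARSE:-, VALIDATE:P2(v=18,ok=F), TRANSFORM:-, EMIT:P1(v=0,ok=F)] out:-; bubbles=2
Tick 5: [PARSE:-, VALIDATE:-, TRANSFORM:P2(v=0,ok=F), EMIT:-] out:P1(v=0); bubbles=3
Tick 6: [PARSE:P3(v=19,ok=F), VALIDATE:-, TRANSFORM:-, EMIT:P2(v=0,ok=F)] out:-; bubbles=2
Tick 7: [PARSE:P4(v=6,ok=F), VALIDATE:P3(v=19,ok=T), TRANSFORM:-, EMIT:-] out:P2(v=0); bubbles=2
Tick 8: [PARSE:P5(v=4,ok=F), VALIDATE:P4(v=6,ok=F), TRANSFORM:P3(v=57,ok=T), EMIT:-] out:-; bubbles=1
Tick 9: [PARSE:P6(v=9,ok=F), VALIDATE:P5(v=4,ok=F), TRANSFORM:P4(v=0,ok=F), EMIT:P3(v=57,ok=T)] out:-; bubbles=0
Tick 10: [PARSE:-, VALIDATE:P6(v=9,ok=T), TRANSFORM:P5(v=0,ok=F), EMIT:P4(v=0,ok=F)] out:P3(v=57); bubbles=1
Tick 11: [PARSE:-, VALIDATE:-, TRANSFORM:P6(v=27,ok=T), EMIT:P5(v=0,ok=F)] out:P4(v=0); bubbles=2
Tick 12: [PARSE:-, VALIDATE:-, TRANSFORM:-, EMIT:P6(v=27,ok=T)] out:P5(v=0); bubbles=3
Tick 13: [PARSE:-, VALIDATE:-, TRANSFORM:-, EMIT:-] out:P6(v=27); bubbles=4
Total bubble-slots: 28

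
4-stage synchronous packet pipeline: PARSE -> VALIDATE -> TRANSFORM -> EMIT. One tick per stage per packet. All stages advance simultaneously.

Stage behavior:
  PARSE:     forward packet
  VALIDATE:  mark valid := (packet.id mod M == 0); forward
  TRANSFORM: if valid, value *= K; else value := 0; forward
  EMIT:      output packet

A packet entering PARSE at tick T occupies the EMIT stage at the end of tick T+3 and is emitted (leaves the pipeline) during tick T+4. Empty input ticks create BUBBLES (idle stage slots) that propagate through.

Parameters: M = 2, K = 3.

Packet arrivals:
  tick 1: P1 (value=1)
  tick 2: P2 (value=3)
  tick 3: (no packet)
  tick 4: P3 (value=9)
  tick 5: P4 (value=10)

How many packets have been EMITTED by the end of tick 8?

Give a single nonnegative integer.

Answer: 3

Derivation:
Tick 1: [PARSE:P1(v=1,ok=F), VALIDATE:-, TRANSFORM:-, EMIT:-] out:-; in:P1
Tick 2: [PARSE:P2(v=3,ok=F), VALIDATE:P1(v=1,ok=F), TRANSFORM:-, EMIT:-] out:-; in:P2
Tick 3: [PARSE:-, VALIDATE:P2(v=3,ok=T), TRANSFORM:P1(v=0,ok=F), EMIT:-] out:-; in:-
Tick 4: [PARSE:P3(v=9,ok=F), VALIDATE:-, TRANSFORM:P2(v=9,ok=T), EMIT:P1(v=0,ok=F)] out:-; in:P3
Tick 5: [PARSE:P4(v=10,ok=F), VALIDATE:P3(v=9,ok=F), TRANSFORM:-, EMIT:P2(v=9,ok=T)] out:P1(v=0); in:P4
Tick 6: [PARSE:-, VALIDATE:P4(v=10,ok=T), TRANSFORM:P3(v=0,ok=F), EMIT:-] out:P2(v=9); in:-
Tick 7: [PARSE:-, VALIDATE:-, TRANSFORM:P4(v=30,ok=T), EMIT:P3(v=0,ok=F)] out:-; in:-
Tick 8: [PARSE:-, VALIDATE:-, TRANSFORM:-, EMIT:P4(v=30,ok=T)] out:P3(v=0); in:-
Emitted by tick 8: ['P1', 'P2', 'P3']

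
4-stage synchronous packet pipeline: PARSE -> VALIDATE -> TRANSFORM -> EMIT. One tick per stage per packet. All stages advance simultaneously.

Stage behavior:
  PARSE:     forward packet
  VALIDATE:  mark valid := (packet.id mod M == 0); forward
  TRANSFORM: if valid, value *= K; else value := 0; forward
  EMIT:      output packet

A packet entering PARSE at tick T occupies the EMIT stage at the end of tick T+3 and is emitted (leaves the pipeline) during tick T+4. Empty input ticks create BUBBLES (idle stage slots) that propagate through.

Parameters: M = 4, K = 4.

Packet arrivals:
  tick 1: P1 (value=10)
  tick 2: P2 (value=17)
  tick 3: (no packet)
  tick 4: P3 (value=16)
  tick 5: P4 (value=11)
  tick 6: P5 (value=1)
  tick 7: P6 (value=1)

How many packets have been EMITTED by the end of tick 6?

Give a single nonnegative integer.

Answer: 2

Derivation:
Tick 1: [PARSE:P1(v=10,ok=F), VALIDATE:-, TRANSFORM:-, EMIT:-] out:-; in:P1
Tick 2: [PARSE:P2(v=17,ok=F), VALIDATE:P1(v=10,ok=F), TRANSFORM:-, EMIT:-] out:-; in:P2
Tick 3: [PARSE:-, VALIDATE:P2(v=17,ok=F), TRANSFORM:P1(v=0,ok=F), EMIT:-] out:-; in:-
Tick 4: [PARSE:P3(v=16,ok=F), VALIDATE:-, TRANSFORM:P2(v=0,ok=F), EMIT:P1(v=0,ok=F)] out:-; in:P3
Tick 5: [PARSE:P4(v=11,ok=F), VALIDATE:P3(v=16,ok=F), TRANSFORM:-, EMIT:P2(v=0,ok=F)] out:P1(v=0); in:P4
Tick 6: [PARSE:P5(v=1,ok=F), VALIDATE:P4(v=11,ok=T), TRANSFORM:P3(v=0,ok=F), EMIT:-] out:P2(v=0); in:P5
Emitted by tick 6: ['P1', 'P2']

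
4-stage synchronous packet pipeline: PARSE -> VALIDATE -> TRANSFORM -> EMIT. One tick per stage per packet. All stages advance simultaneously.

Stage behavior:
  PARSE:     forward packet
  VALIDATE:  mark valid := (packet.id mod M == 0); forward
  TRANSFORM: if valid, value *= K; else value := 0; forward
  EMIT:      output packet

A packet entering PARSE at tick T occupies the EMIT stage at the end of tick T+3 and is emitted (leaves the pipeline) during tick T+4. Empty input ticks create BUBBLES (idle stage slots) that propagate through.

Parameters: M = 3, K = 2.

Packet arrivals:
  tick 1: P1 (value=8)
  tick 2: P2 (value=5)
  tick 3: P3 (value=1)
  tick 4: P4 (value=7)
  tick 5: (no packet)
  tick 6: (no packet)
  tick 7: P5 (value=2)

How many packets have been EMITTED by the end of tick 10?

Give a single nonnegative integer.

Tick 1: [PARSE:P1(v=8,ok=F), VALIDATE:-, TRANSFORM:-, EMIT:-] out:-; in:P1
Tick 2: [PARSE:P2(v=5,ok=F), VALIDATE:P1(v=8,ok=F), TRANSFORM:-, EMIT:-] out:-; in:P2
Tick 3: [PARSE:P3(v=1,ok=F), VALIDATE:P2(v=5,ok=F), TRANSFORM:P1(v=0,ok=F), EMIT:-] out:-; in:P3
Tick 4: [PARSE:P4(v=7,ok=F), VALIDATE:P3(v=1,ok=T), TRANSFORM:P2(v=0,ok=F), EMIT:P1(v=0,ok=F)] out:-; in:P4
Tick 5: [PARSE:-, VALIDATE:P4(v=7,ok=F), TRANSFORM:P3(v=2,ok=T), EMIT:P2(v=0,ok=F)] out:P1(v=0); in:-
Tick 6: [PARSE:-, VALIDATE:-, TRANSFORM:P4(v=0,ok=F), EMIT:P3(v=2,ok=T)] out:P2(v=0); in:-
Tick 7: [PARSE:P5(v=2,ok=F), VALIDATE:-, TRANSFORM:-, EMIT:P4(v=0,ok=F)] out:P3(v=2); in:P5
Tick 8: [PARSE:-, VALIDATE:P5(v=2,ok=F), TRANSFORM:-, EMIT:-] out:P4(v=0); in:-
Tick 9: [PARSE:-, VALIDATE:-, TRANSFORM:P5(v=0,ok=F), EMIT:-] out:-; in:-
Tick 10: [PARSE:-, VALIDATE:-, TRANSFORM:-, EMIT:P5(v=0,ok=F)] out:-; in:-
Emitted by tick 10: ['P1', 'P2', 'P3', 'P4']

Answer: 4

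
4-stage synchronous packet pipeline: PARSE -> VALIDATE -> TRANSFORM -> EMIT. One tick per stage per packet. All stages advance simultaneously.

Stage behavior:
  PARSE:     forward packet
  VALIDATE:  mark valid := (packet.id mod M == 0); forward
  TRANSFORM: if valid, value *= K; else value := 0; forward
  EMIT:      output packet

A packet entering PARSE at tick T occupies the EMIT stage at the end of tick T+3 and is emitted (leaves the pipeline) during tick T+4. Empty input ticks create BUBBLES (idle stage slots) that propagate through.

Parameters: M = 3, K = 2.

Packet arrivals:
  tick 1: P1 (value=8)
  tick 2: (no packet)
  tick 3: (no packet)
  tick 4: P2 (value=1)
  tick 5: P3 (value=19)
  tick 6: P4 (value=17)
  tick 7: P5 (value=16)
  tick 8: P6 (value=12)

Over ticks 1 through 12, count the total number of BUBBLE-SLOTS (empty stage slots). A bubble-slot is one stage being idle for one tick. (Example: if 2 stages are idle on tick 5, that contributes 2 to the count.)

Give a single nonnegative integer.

Tick 1: [PARSE:P1(v=8,ok=F), VALIDATE:-, TRANSFORM:-, EMIT:-] out:-; bubbles=3
Tick 2: [PARSE:-, VALIDATE:P1(v=8,ok=F), TRANSFORM:-, EMIT:-] out:-; bubbles=3
Tick 3: [PARSE:-, VALIDATE:-, TRANSFORM:P1(v=0,ok=F), EMIT:-] out:-; bubbles=3
Tick 4: [PARSE:P2(v=1,ok=F), VALIDATE:-, TRANSFORM:-, EMIT:P1(v=0,ok=F)] out:-; bubbles=2
Tick 5: [PARSE:P3(v=19,ok=F), VALIDATE:P2(v=1,ok=F), TRANSFORM:-, EMIT:-] out:P1(v=0); bubbles=2
Tick 6: [PARSE:P4(v=17,ok=F), VALIDATE:P3(v=19,ok=T), TRANSFORM:P2(v=0,ok=F), EMIT:-] out:-; bubbles=1
Tick 7: [PARSE:P5(v=16,ok=F), VALIDATE:P4(v=17,ok=F), TRANSFORM:P3(v=38,ok=T), EMIT:P2(v=0,ok=F)] out:-; bubbles=0
Tick 8: [PARSE:P6(v=12,ok=F), VALIDATE:P5(v=16,ok=F), TRANSFORM:P4(v=0,ok=F), EMIT:P3(v=38,ok=T)] out:P2(v=0); bubbles=0
Tick 9: [PARSE:-, VALIDATE:P6(v=12,ok=T), TRANSFORM:P5(v=0,ok=F), EMIT:P4(v=0,ok=F)] out:P3(v=38); bubbles=1
Tick 10: [PARSE:-, VALIDATE:-, TRANSFORM:P6(v=24,ok=T), EMIT:P5(v=0,ok=F)] out:P4(v=0); bubbles=2
Tick 11: [PARSE:-, VALIDATE:-, TRANSFORM:-, EMIT:P6(v=24,ok=T)] out:P5(v=0); bubbles=3
Tick 12: [PARSE:-, VALIDATE:-, TRANSFORM:-, EMIT:-] out:P6(v=24); bubbles=4
Total bubble-slots: 24

Answer: 24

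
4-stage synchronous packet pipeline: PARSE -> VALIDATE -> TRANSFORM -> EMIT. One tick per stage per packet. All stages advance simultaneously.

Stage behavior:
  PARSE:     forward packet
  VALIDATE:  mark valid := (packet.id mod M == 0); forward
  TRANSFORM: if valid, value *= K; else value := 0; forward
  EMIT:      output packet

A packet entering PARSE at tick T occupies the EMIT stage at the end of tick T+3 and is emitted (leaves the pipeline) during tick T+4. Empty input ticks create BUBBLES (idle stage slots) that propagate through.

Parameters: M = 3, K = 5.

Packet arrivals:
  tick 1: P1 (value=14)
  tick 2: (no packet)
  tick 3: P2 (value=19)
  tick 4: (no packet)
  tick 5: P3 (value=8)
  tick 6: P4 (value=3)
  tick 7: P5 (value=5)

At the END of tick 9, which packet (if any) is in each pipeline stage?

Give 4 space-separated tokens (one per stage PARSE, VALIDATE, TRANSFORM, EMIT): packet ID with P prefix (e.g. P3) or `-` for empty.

Answer: - - P5 P4

Derivation:
Tick 1: [PARSE:P1(v=14,ok=F), VALIDATE:-, TRANSFORM:-, EMIT:-] out:-; in:P1
Tick 2: [PARSE:-, VALIDATE:P1(v=14,ok=F), TRANSFORM:-, EMIT:-] out:-; in:-
Tick 3: [PARSE:P2(v=19,ok=F), VALIDATE:-, TRANSFORM:P1(v=0,ok=F), EMIT:-] out:-; in:P2
Tick 4: [PARSE:-, VALIDATE:P2(v=19,ok=F), TRANSFORM:-, EMIT:P1(v=0,ok=F)] out:-; in:-
Tick 5: [PARSE:P3(v=8,ok=F), VALIDATE:-, TRANSFORM:P2(v=0,ok=F), EMIT:-] out:P1(v=0); in:P3
Tick 6: [PARSE:P4(v=3,ok=F), VALIDATE:P3(v=8,ok=T), TRANSFORM:-, EMIT:P2(v=0,ok=F)] out:-; in:P4
Tick 7: [PARSE:P5(v=5,ok=F), VALIDATE:P4(v=3,ok=F), TRANSFORM:P3(v=40,ok=T), EMIT:-] out:P2(v=0); in:P5
Tick 8: [PARSE:-, VALIDATE:P5(v=5,ok=F), TRANSFORM:P4(v=0,ok=F), EMIT:P3(v=40,ok=T)] out:-; in:-
Tick 9: [PARSE:-, VALIDATE:-, TRANSFORM:P5(v=0,ok=F), EMIT:P4(v=0,ok=F)] out:P3(v=40); in:-
At end of tick 9: ['-', '-', 'P5', 'P4']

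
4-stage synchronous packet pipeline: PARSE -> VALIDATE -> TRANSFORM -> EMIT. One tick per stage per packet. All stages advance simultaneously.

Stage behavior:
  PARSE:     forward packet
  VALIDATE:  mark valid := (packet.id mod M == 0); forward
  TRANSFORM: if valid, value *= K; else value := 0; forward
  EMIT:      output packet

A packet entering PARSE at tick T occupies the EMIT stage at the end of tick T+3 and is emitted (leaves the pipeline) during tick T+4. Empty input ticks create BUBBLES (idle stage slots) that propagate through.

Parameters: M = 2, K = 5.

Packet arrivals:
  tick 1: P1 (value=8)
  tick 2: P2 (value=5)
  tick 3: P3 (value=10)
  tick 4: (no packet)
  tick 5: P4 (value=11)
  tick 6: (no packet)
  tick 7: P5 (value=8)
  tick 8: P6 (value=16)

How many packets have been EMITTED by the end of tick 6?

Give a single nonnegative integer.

Answer: 2

Derivation:
Tick 1: [PARSE:P1(v=8,ok=F), VALIDATE:-, TRANSFORM:-, EMIT:-] out:-; in:P1
Tick 2: [PARSE:P2(v=5,ok=F), VALIDATE:P1(v=8,ok=F), TRANSFORM:-, EMIT:-] out:-; in:P2
Tick 3: [PARSE:P3(v=10,ok=F), VALIDATE:P2(v=5,ok=T), TRANSFORM:P1(v=0,ok=F), EMIT:-] out:-; in:P3
Tick 4: [PARSE:-, VALIDATE:P3(v=10,ok=F), TRANSFORM:P2(v=25,ok=T), EMIT:P1(v=0,ok=F)] out:-; in:-
Tick 5: [PARSE:P4(v=11,ok=F), VALIDATE:-, TRANSFORM:P3(v=0,ok=F), EMIT:P2(v=25,ok=T)] out:P1(v=0); in:P4
Tick 6: [PARSE:-, VALIDATE:P4(v=11,ok=T), TRANSFORM:-, EMIT:P3(v=0,ok=F)] out:P2(v=25); in:-
Emitted by tick 6: ['P1', 'P2']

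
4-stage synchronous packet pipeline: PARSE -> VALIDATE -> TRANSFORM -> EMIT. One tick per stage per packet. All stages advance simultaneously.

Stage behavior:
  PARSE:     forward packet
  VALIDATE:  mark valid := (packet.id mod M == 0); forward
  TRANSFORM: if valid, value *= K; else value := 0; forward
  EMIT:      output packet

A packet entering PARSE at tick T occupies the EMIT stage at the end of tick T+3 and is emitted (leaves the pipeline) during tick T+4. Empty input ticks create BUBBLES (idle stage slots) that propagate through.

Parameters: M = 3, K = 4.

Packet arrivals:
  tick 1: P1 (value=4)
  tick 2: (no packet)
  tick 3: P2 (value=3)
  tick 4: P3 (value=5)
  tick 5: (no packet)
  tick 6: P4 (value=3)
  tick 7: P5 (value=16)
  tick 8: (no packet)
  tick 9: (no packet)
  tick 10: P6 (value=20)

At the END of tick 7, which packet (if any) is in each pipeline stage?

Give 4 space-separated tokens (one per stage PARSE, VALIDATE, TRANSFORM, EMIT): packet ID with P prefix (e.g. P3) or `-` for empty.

Tick 1: [PARSE:P1(v=4,ok=F), VALIDATE:-, TRANSFORM:-, EMIT:-] out:-; in:P1
Tick 2: [PARSE:-, VALIDATE:P1(v=4,ok=F), TRANSFORM:-, EMIT:-] out:-; in:-
Tick 3: [PARSE:P2(v=3,ok=F), VALIDATE:-, TRANSFORM:P1(v=0,ok=F), EMIT:-] out:-; in:P2
Tick 4: [PARSE:P3(v=5,ok=F), VALIDATE:P2(v=3,ok=F), TRANSFORM:-, EMIT:P1(v=0,ok=F)] out:-; in:P3
Tick 5: [PARSE:-, VALIDATE:P3(v=5,ok=T), TRANSFORM:P2(v=0,ok=F), EMIT:-] out:P1(v=0); in:-
Tick 6: [PARSE:P4(v=3,ok=F), VALIDATE:-, TRANSFORM:P3(v=20,ok=T), EMIT:P2(v=0,ok=F)] out:-; in:P4
Tick 7: [PARSE:P5(v=16,ok=F), VALIDATE:P4(v=3,ok=F), TRANSFORM:-, EMIT:P3(v=20,ok=T)] out:P2(v=0); in:P5
At end of tick 7: ['P5', 'P4', '-', 'P3']

Answer: P5 P4 - P3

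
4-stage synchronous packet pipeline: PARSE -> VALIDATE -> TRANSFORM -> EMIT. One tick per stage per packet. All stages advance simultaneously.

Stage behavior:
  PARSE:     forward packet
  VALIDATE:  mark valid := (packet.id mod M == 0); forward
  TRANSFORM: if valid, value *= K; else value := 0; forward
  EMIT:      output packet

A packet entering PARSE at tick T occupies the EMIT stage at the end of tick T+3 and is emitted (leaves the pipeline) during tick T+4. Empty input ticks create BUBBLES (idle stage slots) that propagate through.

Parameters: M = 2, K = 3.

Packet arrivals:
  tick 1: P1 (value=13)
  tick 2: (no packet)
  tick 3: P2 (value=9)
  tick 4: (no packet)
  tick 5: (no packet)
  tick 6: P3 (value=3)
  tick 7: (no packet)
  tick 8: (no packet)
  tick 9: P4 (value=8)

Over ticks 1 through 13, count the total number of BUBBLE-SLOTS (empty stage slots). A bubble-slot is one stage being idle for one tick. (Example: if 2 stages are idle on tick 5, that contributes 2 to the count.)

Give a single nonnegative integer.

Answer: 36

Derivation:
Tick 1: [PARSE:P1(v=13,ok=F), VALIDATE:-, TRANSFORM:-, EMIT:-] out:-; bubbles=3
Tick 2: [PARSE:-, VALIDATE:P1(v=13,ok=F), TRANSFORM:-, EMIT:-] out:-; bubbles=3
Tick 3: [PARSE:P2(v=9,ok=F), VALIDATE:-, TRANSFORM:P1(v=0,ok=F), EMIT:-] out:-; bubbles=2
Tick 4: [PARSE:-, VALIDATE:P2(v=9,ok=T), TRANSFORM:-, EMIT:P1(v=0,ok=F)] out:-; bubbles=2
Tick 5: [PARSE:-, VALIDATE:-, TRANSFORM:P2(v=27,ok=T), EMIT:-] out:P1(v=0); bubbles=3
Tick 6: [PARSE:P3(v=3,ok=F), VALIDATE:-, TRANSFORM:-, EMIT:P2(v=27,ok=T)] out:-; bubbles=2
Tick 7: [PARSE:-, VALIDATE:P3(v=3,ok=F), TRANSFORM:-, EMIT:-] out:P2(v=27); bubbles=3
Tick 8: [PARSE:-, VALIDATE:-, TRANSFORM:P3(v=0,ok=F), EMIT:-] out:-; bubbles=3
Tick 9: [PARSE:P4(v=8,ok=F), VALIDATE:-, TRANSFORM:-, EMIT:P3(v=0,ok=F)] out:-; bubbles=2
Tick 10: [PARSE:-, VALIDATE:P4(v=8,ok=T), TRANSFORM:-, EMIT:-] out:P3(v=0); bubbles=3
Tick 11: [PARSE:-, VALIDATE:-, TRANSFORM:P4(v=24,ok=T), EMIT:-] out:-; bubbles=3
Tick 12: [PARSE:-, VALIDATE:-, TRANSFORM:-, EMIT:P4(v=24,ok=T)] out:-; bubbles=3
Tick 13: [PARSE:-, VALIDATE:-, TRANSFORM:-, EMIT:-] out:P4(v=24); bubbles=4
Total bubble-slots: 36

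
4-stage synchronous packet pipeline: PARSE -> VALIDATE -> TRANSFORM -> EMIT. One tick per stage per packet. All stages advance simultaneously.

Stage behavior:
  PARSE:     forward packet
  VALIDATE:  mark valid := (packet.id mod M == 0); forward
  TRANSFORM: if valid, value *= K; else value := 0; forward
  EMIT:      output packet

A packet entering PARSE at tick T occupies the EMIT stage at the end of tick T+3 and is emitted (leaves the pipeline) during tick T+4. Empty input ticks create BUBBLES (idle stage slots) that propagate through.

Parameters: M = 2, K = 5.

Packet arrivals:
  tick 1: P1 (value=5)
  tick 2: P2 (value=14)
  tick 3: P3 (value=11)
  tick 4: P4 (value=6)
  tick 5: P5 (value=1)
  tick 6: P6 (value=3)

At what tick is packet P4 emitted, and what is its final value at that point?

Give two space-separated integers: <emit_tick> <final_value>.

Answer: 8 30

Derivation:
Tick 1: [PARSE:P1(v=5,ok=F), VALIDATE:-, TRANSFORM:-, EMIT:-] out:-; in:P1
Tick 2: [PARSE:P2(v=14,ok=F), VALIDATE:P1(v=5,ok=F), TRANSFORM:-, EMIT:-] out:-; in:P2
Tick 3: [PARSE:P3(v=11,ok=F), VALIDATE:P2(v=14,ok=T), TRANSFORM:P1(v=0,ok=F), EMIT:-] out:-; in:P3
Tick 4: [PARSE:P4(v=6,ok=F), VALIDATE:P3(v=11,ok=F), TRANSFORM:P2(v=70,ok=T), EMIT:P1(v=0,ok=F)] out:-; in:P4
Tick 5: [PARSE:P5(v=1,ok=F), VALIDATE:P4(v=6,ok=T), TRANSFORM:P3(v=0,ok=F), EMIT:P2(v=70,ok=T)] out:P1(v=0); in:P5
Tick 6: [PARSE:P6(v=3,ok=F), VALIDATE:P5(v=1,ok=F), TRANSFORM:P4(v=30,ok=T), EMIT:P3(v=0,ok=F)] out:P2(v=70); in:P6
Tick 7: [PARSE:-, VALIDATE:P6(v=3,ok=T), TRANSFORM:P5(v=0,ok=F), EMIT:P4(v=30,ok=T)] out:P3(v=0); in:-
Tick 8: [PARSE:-, VALIDATE:-, TRANSFORM:P6(v=15,ok=T), EMIT:P5(v=0,ok=F)] out:P4(v=30); in:-
Tick 9: [PARSE:-, VALIDATE:-, TRANSFORM:-, EMIT:P6(v=15,ok=T)] out:P5(v=0); in:-
Tick 10: [PARSE:-, VALIDATE:-, TRANSFORM:-, EMIT:-] out:P6(v=15); in:-
P4: arrives tick 4, valid=True (id=4, id%2=0), emit tick 8, final value 30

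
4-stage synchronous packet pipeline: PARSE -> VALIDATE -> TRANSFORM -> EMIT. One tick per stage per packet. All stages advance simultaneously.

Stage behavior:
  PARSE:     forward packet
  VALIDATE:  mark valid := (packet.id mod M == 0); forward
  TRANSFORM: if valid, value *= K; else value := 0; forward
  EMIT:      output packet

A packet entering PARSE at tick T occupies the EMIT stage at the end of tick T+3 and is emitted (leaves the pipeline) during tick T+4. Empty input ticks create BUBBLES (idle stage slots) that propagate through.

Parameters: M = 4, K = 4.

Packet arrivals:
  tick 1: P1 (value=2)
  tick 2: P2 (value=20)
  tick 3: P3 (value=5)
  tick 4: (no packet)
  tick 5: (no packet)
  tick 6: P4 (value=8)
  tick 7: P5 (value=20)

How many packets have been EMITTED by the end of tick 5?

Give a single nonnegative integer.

Tick 1: [PARSE:P1(v=2,ok=F), VALIDATE:-, TRANSFORM:-, EMIT:-] out:-; in:P1
Tick 2: [PARSE:P2(v=20,ok=F), VALIDATE:P1(v=2,ok=F), TRANSFORM:-, EMIT:-] out:-; in:P2
Tick 3: [PARSE:P3(v=5,ok=F), VALIDATE:P2(v=20,ok=F), TRANSFORM:P1(v=0,ok=F), EMIT:-] out:-; in:P3
Tick 4: [PARSE:-, VALIDATE:P3(v=5,ok=F), TRANSFORM:P2(v=0,ok=F), EMIT:P1(v=0,ok=F)] out:-; in:-
Tick 5: [PARSE:-, VALIDATE:-, TRANSFORM:P3(v=0,ok=F), EMIT:P2(v=0,ok=F)] out:P1(v=0); in:-
Emitted by tick 5: ['P1']

Answer: 1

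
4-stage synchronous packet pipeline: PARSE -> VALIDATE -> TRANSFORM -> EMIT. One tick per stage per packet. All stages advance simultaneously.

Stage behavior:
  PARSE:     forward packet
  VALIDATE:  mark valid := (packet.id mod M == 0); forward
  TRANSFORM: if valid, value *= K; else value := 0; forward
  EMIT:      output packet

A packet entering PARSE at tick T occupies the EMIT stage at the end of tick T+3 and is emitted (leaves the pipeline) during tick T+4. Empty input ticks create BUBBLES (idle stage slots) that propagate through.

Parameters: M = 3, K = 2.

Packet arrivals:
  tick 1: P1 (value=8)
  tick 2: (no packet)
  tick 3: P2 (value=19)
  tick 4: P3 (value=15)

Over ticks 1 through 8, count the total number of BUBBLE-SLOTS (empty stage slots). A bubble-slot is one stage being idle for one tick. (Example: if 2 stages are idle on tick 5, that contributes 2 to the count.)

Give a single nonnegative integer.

Tick 1: [PARSE:P1(v=8,ok=F), VALIDATE:-, TRANSFORM:-, EMIT:-] out:-; bubbles=3
Tick 2: [PARSE:-, VALIDATE:P1(v=8,ok=F), TRANSFORM:-, EMIT:-] out:-; bubbles=3
Tick 3: [PARSE:P2(v=19,ok=F), VALIDATE:-, TRANSFORM:P1(v=0,ok=F), EMIT:-] out:-; bubbles=2
Tick 4: [PARSE:P3(v=15,ok=F), VALIDATE:P2(v=19,ok=F), TRANSFORM:-, EMIT:P1(v=0,ok=F)] out:-; bubbles=1
Tick 5: [PARSE:-, VALIDATE:P3(v=15,ok=T), TRANSFORM:P2(v=0,ok=F), EMIT:-] out:P1(v=0); bubbles=2
Tick 6: [PARSE:-, VALIDATE:-, TRANSFORM:P3(v=30,ok=T), EMIT:P2(v=0,ok=F)] out:-; bubbles=2
Tick 7: [PARSE:-, VALIDATE:-, TRANSFORM:-, EMIT:P3(v=30,ok=T)] out:P2(v=0); bubbles=3
Tick 8: [PARSE:-, VALIDATE:-, TRANSFORM:-, EMIT:-] out:P3(v=30); bubbles=4
Total bubble-slots: 20

Answer: 20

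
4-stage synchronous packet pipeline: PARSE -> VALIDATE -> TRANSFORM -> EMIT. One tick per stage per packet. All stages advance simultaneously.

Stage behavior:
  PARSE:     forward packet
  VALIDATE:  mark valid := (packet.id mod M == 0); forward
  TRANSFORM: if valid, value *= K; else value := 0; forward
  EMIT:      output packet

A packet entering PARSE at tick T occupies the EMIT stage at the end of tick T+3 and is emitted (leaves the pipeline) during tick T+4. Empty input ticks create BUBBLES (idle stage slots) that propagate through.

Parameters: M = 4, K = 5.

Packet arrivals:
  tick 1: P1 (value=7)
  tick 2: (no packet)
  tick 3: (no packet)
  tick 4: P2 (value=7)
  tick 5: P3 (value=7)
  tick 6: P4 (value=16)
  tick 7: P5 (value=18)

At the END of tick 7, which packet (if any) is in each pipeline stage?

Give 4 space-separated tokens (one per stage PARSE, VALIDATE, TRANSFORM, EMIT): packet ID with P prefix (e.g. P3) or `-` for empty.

Tick 1: [PARSE:P1(v=7,ok=F), VALIDATE:-, TRANSFORM:-, EMIT:-] out:-; in:P1
Tick 2: [PARSE:-, VALIDATE:P1(v=7,ok=F), TRANSFORM:-, EMIT:-] out:-; in:-
Tick 3: [PARSE:-, VALIDATE:-, TRANSFORM:P1(v=0,ok=F), EMIT:-] out:-; in:-
Tick 4: [PARSE:P2(v=7,ok=F), VALIDATE:-, TRANSFORM:-, EMIT:P1(v=0,ok=F)] out:-; in:P2
Tick 5: [PARSE:P3(v=7,ok=F), VALIDATE:P2(v=7,ok=F), TRANSFORM:-, EMIT:-] out:P1(v=0); in:P3
Tick 6: [PARSE:P4(v=16,ok=F), VALIDATE:P3(v=7,ok=F), TRANSFORM:P2(v=0,ok=F), EMIT:-] out:-; in:P4
Tick 7: [PARSE:P5(v=18,ok=F), VALIDATE:P4(v=16,ok=T), TRANSFORM:P3(v=0,ok=F), EMIT:P2(v=0,ok=F)] out:-; in:P5
At end of tick 7: ['P5', 'P4', 'P3', 'P2']

Answer: P5 P4 P3 P2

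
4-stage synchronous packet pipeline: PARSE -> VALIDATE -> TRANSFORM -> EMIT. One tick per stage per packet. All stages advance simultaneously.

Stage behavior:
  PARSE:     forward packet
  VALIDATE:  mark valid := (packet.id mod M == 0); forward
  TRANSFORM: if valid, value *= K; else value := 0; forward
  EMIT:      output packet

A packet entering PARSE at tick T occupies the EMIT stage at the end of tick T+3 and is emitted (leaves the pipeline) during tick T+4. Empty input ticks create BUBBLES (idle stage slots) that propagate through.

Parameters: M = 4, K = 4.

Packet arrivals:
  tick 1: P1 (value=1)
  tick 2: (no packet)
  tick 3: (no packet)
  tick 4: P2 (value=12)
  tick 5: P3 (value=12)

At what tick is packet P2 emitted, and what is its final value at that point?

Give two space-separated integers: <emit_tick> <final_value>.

Answer: 8 0

Derivation:
Tick 1: [PARSE:P1(v=1,ok=F), VALIDATE:-, TRANSFORM:-, EMIT:-] out:-; in:P1
Tick 2: [PARSE:-, VALIDATE:P1(v=1,ok=F), TRANSFORM:-, EMIT:-] out:-; in:-
Tick 3: [PARSE:-, VALIDATE:-, TRANSFORM:P1(v=0,ok=F), EMIT:-] out:-; in:-
Tick 4: [PARSE:P2(v=12,ok=F), VALIDATE:-, TRANSFORM:-, EMIT:P1(v=0,ok=F)] out:-; in:P2
Tick 5: [PARSE:P3(v=12,ok=F), VALIDATE:P2(v=12,ok=F), TRANSFORM:-, EMIT:-] out:P1(v=0); in:P3
Tick 6: [PARSE:-, VALIDATE:P3(v=12,ok=F), TRANSFORM:P2(v=0,ok=F), EMIT:-] out:-; in:-
Tick 7: [PARSE:-, VALIDATE:-, TRANSFORM:P3(v=0,ok=F), EMIT:P2(v=0,ok=F)] out:-; in:-
Tick 8: [PARSE:-, VALIDATE:-, TRANSFORM:-, EMIT:P3(v=0,ok=F)] out:P2(v=0); in:-
Tick 9: [PARSE:-, VALIDATE:-, TRANSFORM:-, EMIT:-] out:P3(v=0); in:-
P2: arrives tick 4, valid=False (id=2, id%4=2), emit tick 8, final value 0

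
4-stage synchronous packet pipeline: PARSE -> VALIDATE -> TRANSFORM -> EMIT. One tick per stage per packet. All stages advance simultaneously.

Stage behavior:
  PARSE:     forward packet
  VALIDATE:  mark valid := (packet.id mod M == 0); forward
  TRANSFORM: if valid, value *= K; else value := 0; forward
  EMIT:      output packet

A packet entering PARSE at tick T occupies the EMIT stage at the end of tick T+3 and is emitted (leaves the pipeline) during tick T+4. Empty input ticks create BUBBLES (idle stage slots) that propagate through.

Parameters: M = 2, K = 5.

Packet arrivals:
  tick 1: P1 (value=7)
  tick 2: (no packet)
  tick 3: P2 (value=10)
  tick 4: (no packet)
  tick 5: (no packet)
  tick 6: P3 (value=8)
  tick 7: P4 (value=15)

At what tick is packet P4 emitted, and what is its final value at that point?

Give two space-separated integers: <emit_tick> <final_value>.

Answer: 11 75

Derivation:
Tick 1: [PARSE:P1(v=7,ok=F), VALIDATE:-, TRANSFORM:-, EMIT:-] out:-; in:P1
Tick 2: [PARSE:-, VALIDATE:P1(v=7,ok=F), TRANSFORM:-, EMIT:-] out:-; in:-
Tick 3: [PARSE:P2(v=10,ok=F), VALIDATE:-, TRANSFORM:P1(v=0,ok=F), EMIT:-] out:-; in:P2
Tick 4: [PARSE:-, VALIDATE:P2(v=10,ok=T), TRANSFORM:-, EMIT:P1(v=0,ok=F)] out:-; in:-
Tick 5: [PARSE:-, VALIDATE:-, TRANSFORM:P2(v=50,ok=T), EMIT:-] out:P1(v=0); in:-
Tick 6: [PARSE:P3(v=8,ok=F), VALIDATE:-, TRANSFORM:-, EMIT:P2(v=50,ok=T)] out:-; in:P3
Tick 7: [PARSE:P4(v=15,ok=F), VALIDATE:P3(v=8,ok=F), TRANSFORM:-, EMIT:-] out:P2(v=50); in:P4
Tick 8: [PARSE:-, VALIDATE:P4(v=15,ok=T), TRANSFORM:P3(v=0,ok=F), EMIT:-] out:-; in:-
Tick 9: [PARSE:-, VALIDATE:-, TRANSFORM:P4(v=75,ok=T), EMIT:P3(v=0,ok=F)] out:-; in:-
Tick 10: [PARSE:-, VALIDATE:-, TRANSFORM:-, EMIT:P4(v=75,ok=T)] out:P3(v=0); in:-
Tick 11: [PARSE:-, VALIDATE:-, TRANSFORM:-, EMIT:-] out:P4(v=75); in:-
P4: arrives tick 7, valid=True (id=4, id%2=0), emit tick 11, final value 75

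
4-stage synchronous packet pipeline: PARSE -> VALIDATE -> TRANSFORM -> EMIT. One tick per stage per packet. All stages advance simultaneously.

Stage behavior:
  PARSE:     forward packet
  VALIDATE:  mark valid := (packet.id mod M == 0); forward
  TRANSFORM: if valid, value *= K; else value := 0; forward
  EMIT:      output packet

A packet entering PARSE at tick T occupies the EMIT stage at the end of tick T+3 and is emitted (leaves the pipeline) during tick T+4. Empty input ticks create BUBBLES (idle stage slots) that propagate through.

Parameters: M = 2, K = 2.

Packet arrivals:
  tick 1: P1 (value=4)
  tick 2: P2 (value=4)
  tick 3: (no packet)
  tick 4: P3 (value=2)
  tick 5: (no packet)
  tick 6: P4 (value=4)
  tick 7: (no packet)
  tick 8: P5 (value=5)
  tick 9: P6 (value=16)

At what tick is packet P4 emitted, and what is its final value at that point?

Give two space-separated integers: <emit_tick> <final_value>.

Answer: 10 8

Derivation:
Tick 1: [PARSE:P1(v=4,ok=F), VALIDATE:-, TRANSFORM:-, EMIT:-] out:-; in:P1
Tick 2: [PARSE:P2(v=4,ok=F), VALIDATE:P1(v=4,ok=F), TRANSFORM:-, EMIT:-] out:-; in:P2
Tick 3: [PARSE:-, VALIDATE:P2(v=4,ok=T), TRANSFORM:P1(v=0,ok=F), EMIT:-] out:-; in:-
Tick 4: [PARSE:P3(v=2,ok=F), VALIDATE:-, TRANSFORM:P2(v=8,ok=T), EMIT:P1(v=0,ok=F)] out:-; in:P3
Tick 5: [PARSE:-, VALIDATE:P3(v=2,ok=F), TRANSFORM:-, EMIT:P2(v=8,ok=T)] out:P1(v=0); in:-
Tick 6: [PARSE:P4(v=4,ok=F), VALIDATE:-, TRANSFORM:P3(v=0,ok=F), EMIT:-] out:P2(v=8); in:P4
Tick 7: [PARSE:-, VALIDATE:P4(v=4,ok=T), TRANSFORM:-, EMIT:P3(v=0,ok=F)] out:-; in:-
Tick 8: [PARSE:P5(v=5,ok=F), VALIDATE:-, TRANSFORM:P4(v=8,ok=T), EMIT:-] out:P3(v=0); in:P5
Tick 9: [PARSE:P6(v=16,ok=F), VALIDATE:P5(v=5,ok=F), TRANSFORM:-, EMIT:P4(v=8,ok=T)] out:-; in:P6
Tick 10: [PARSE:-, VALIDATE:P6(v=16,ok=T), TRANSFORM:P5(v=0,ok=F), EMIT:-] out:P4(v=8); in:-
Tick 11: [PARSE:-, VALIDATE:-, TRANSFORM:P6(v=32,ok=T), EMIT:P5(v=0,ok=F)] out:-; in:-
Tick 12: [PARSE:-, VALIDATE:-, TRANSFORM:-, EMIT:P6(v=32,ok=T)] out:P5(v=0); in:-
Tick 13: [PARSE:-, VALIDATE:-, TRANSFORM:-, EMIT:-] out:P6(v=32); in:-
P4: arrives tick 6, valid=True (id=4, id%2=0), emit tick 10, final value 8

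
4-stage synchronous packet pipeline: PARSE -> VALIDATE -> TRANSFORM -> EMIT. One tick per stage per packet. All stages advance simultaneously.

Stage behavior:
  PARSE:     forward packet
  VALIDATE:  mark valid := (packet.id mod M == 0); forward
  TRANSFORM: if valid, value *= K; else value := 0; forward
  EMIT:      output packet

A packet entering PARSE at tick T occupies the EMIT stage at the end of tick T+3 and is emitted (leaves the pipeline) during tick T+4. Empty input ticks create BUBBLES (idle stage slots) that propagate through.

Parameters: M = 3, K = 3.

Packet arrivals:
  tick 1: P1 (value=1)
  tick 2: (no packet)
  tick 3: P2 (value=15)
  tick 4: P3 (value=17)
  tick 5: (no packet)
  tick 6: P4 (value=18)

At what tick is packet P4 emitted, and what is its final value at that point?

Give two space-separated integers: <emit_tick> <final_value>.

Answer: 10 0

Derivation:
Tick 1: [PARSE:P1(v=1,ok=F), VALIDATE:-, TRANSFORM:-, EMIT:-] out:-; in:P1
Tick 2: [PARSE:-, VALIDATE:P1(v=1,ok=F), TRANSFORM:-, EMIT:-] out:-; in:-
Tick 3: [PARSE:P2(v=15,ok=F), VALIDATE:-, TRANSFORM:P1(v=0,ok=F), EMIT:-] out:-; in:P2
Tick 4: [PARSE:P3(v=17,ok=F), VALIDATE:P2(v=15,ok=F), TRANSFORM:-, EMIT:P1(v=0,ok=F)] out:-; in:P3
Tick 5: [PARSE:-, VALIDATE:P3(v=17,ok=T), TRANSFORM:P2(v=0,ok=F), EMIT:-] out:P1(v=0); in:-
Tick 6: [PARSE:P4(v=18,ok=F), VALIDATE:-, TRANSFORM:P3(v=51,ok=T), EMIT:P2(v=0,ok=F)] out:-; in:P4
Tick 7: [PARSE:-, VALIDATE:P4(v=18,ok=F), TRANSFORM:-, EMIT:P3(v=51,ok=T)] out:P2(v=0); in:-
Tick 8: [PARSE:-, VALIDATE:-, TRANSFORM:P4(v=0,ok=F), EMIT:-] out:P3(v=51); in:-
Tick 9: [PARSE:-, VALIDATE:-, TRANSFORM:-, EMIT:P4(v=0,ok=F)] out:-; in:-
Tick 10: [PARSE:-, VALIDATE:-, TRANSFORM:-, EMIT:-] out:P4(v=0); in:-
P4: arrives tick 6, valid=False (id=4, id%3=1), emit tick 10, final value 0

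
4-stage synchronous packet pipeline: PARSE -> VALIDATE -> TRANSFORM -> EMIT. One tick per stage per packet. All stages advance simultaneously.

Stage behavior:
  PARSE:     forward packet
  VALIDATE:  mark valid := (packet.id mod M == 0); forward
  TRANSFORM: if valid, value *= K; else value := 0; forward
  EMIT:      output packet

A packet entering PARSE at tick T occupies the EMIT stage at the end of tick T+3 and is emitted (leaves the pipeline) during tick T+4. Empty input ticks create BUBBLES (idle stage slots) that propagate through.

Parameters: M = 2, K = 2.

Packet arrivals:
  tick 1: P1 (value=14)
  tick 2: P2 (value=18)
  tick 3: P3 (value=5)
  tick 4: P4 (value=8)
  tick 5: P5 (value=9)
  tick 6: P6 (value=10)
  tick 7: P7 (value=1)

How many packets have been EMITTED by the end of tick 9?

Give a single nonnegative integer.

Tick 1: [PARSE:P1(v=14,ok=F), VALIDATE:-, TRANSFORM:-, EMIT:-] out:-; in:P1
Tick 2: [PARSE:P2(v=18,ok=F), VALIDATE:P1(v=14,ok=F), TRANSFORM:-, EMIT:-] out:-; in:P2
Tick 3: [PARSE:P3(v=5,ok=F), VALIDATE:P2(v=18,ok=T), TRANSFORM:P1(v=0,ok=F), EMIT:-] out:-; in:P3
Tick 4: [PARSE:P4(v=8,ok=F), VALIDATE:P3(v=5,ok=F), TRANSFORM:P2(v=36,ok=T), EMIT:P1(v=0,ok=F)] out:-; in:P4
Tick 5: [PARSE:P5(v=9,ok=F), VALIDATE:P4(v=8,ok=T), TRANSFORM:P3(v=0,ok=F), EMIT:P2(v=36,ok=T)] out:P1(v=0); in:P5
Tick 6: [PARSE:P6(v=10,ok=F), VALIDATE:P5(v=9,ok=F), TRANSFORM:P4(v=16,ok=T), EMIT:P3(v=0,ok=F)] out:P2(v=36); in:P6
Tick 7: [PARSE:P7(v=1,ok=F), VALIDATE:P6(v=10,ok=T), TRANSFORM:P5(v=0,ok=F), EMIT:P4(v=16,ok=T)] out:P3(v=0); in:P7
Tick 8: [PARSE:-, VALIDATE:P7(v=1,ok=F), TRANSFORM:P6(v=20,ok=T), EMIT:P5(v=0,ok=F)] out:P4(v=16); in:-
Tick 9: [PARSE:-, VALIDATE:-, TRANSFORM:P7(v=0,ok=F), EMIT:P6(v=20,ok=T)] out:P5(v=0); in:-
Emitted by tick 9: ['P1', 'P2', 'P3', 'P4', 'P5']

Answer: 5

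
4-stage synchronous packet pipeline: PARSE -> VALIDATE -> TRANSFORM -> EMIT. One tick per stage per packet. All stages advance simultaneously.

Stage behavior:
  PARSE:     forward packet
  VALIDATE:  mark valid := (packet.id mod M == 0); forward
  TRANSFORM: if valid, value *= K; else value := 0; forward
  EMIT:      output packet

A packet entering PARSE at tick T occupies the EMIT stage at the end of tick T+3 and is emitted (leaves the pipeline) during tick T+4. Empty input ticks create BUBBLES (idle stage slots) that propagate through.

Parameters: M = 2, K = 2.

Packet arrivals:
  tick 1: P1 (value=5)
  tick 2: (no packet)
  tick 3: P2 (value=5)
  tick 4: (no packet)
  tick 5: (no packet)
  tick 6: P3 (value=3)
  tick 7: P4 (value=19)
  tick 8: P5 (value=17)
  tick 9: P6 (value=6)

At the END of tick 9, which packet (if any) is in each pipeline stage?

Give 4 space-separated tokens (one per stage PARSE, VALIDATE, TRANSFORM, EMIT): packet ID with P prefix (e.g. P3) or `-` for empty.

Answer: P6 P5 P4 P3

Derivation:
Tick 1: [PARSE:P1(v=5,ok=F), VALIDATE:-, TRANSFORM:-, EMIT:-] out:-; in:P1
Tick 2: [PARSE:-, VALIDATE:P1(v=5,ok=F), TRANSFORM:-, EMIT:-] out:-; in:-
Tick 3: [PARSE:P2(v=5,ok=F), VALIDATE:-, TRANSFORM:P1(v=0,ok=F), EMIT:-] out:-; in:P2
Tick 4: [PARSE:-, VALIDATE:P2(v=5,ok=T), TRANSFORM:-, EMIT:P1(v=0,ok=F)] out:-; in:-
Tick 5: [PARSE:-, VALIDATE:-, TRANSFORM:P2(v=10,ok=T), EMIT:-] out:P1(v=0); in:-
Tick 6: [PARSE:P3(v=3,ok=F), VALIDATE:-, TRANSFORM:-, EMIT:P2(v=10,ok=T)] out:-; in:P3
Tick 7: [PARSE:P4(v=19,ok=F), VALIDATE:P3(v=3,ok=F), TRANSFORM:-, EMIT:-] out:P2(v=10); in:P4
Tick 8: [PARSE:P5(v=17,ok=F), VALIDATE:P4(v=19,ok=T), TRANSFORM:P3(v=0,ok=F), EMIT:-] out:-; in:P5
Tick 9: [PARSE:P6(v=6,ok=F), VALIDATE:P5(v=17,ok=F), TRANSFORM:P4(v=38,ok=T), EMIT:P3(v=0,ok=F)] out:-; in:P6
At end of tick 9: ['P6', 'P5', 'P4', 'P3']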